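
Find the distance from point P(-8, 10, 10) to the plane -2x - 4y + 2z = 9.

distance = |a·x₀ + b·y₀ + c·z₀ - d| / √(a² + b² + c²)
  = |(-2)·(-8) + (-4)·10 + 2·10 - 9| / √((-2)² + (-4)² + 2²)
  = |16 - 40 + 20 - 9| / √(4 + 16 + 4)
  = |-13| / √24
  = 13 / 4.899
  ≈ 2.654

2.654


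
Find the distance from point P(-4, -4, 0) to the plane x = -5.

distance = |a·x₀ + b·y₀ + c·z₀ - d| / √(a² + b² + c²)
  = |1·(-4) + 0·(-4) + 0·0 - (-5)| / √(1² + 0² + 0²)
  = |-4 + 0 + 0 + 5| / √(1 + 0 + 0)
  = |1| / √1
  = 1 / 1
  ≈ 1

1


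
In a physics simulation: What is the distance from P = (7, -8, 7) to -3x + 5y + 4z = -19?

distance = |a·x₀ + b·y₀ + c·z₀ - d| / √(a² + b² + c²)
  = |(-3)·7 + 5·(-8) + 4·7 - (-19)| / √((-3)² + 5² + 4²)
  = |-21 - 40 + 28 + 19| / √(9 + 25 + 16)
  = |-14| / √50
  = 14 / 7.071
  ≈ 1.98

1.98


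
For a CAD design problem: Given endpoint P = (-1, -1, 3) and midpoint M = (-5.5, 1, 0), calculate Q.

Q = 2M - P
  = (2·(-5.5) - (-1), 2·1 - (-1), 2·0 - 3)
  = (-11 + 1, 2 + 1, 0 - 3)
  = (-10, 3, -3)

(-10, 3, -3)


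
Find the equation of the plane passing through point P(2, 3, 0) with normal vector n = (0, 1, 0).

The plane through P with normal n = (a, b, c) satisfies n·(r - P) = 0,
i.e. ax + by + cz = a·x₀ + b·y₀ + c·z₀.
d = 0·2 + 1·3 + 0·0
  = 0 + 3 + 0
  = 3
Equation: y = 3

y = 3


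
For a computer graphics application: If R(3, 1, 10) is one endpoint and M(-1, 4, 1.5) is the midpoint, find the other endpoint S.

S = 2M - R
  = (2·(-1) - 3, 2·4 - 1, 2·1.5 - 10)
  = (-2 - 3, 8 - 1, 3 - 10)
  = (-5, 7, -7)

(-5, 7, -7)


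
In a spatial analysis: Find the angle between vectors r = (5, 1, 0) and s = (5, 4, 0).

r·s = 5·5 + 1·4 + 0·0 = 25 + 4 + 0 = 29
|r| = √(5² + 1² + 0²) = √26 ≈ 5.099
|s| = √(5² + 4² + 0²) = √41 ≈ 6.403
cos θ = (r·s)/(|r||s|) = 29/(5.099·6.403) ≈ 0.8882
θ = arccos(0.8882) ≈ 27.35°

27.35°


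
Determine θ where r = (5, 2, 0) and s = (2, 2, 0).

r·s = 5·2 + 2·2 + 0·0 = 10 + 4 + 0 = 14
|r| = √(5² + 2² + 0²) = √29 ≈ 5.385
|s| = √(2² + 2² + 0²) = √8 ≈ 2.828
cos θ = (r·s)/(|r||s|) = 14/(5.385·2.828) ≈ 0.9191
θ = arccos(0.9191) ≈ 23.2°

23.2°


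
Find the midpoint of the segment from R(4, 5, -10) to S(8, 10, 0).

M = ((x₁+x₂)/2, (y₁+y₂)/2, (z₁+z₂)/2)
  = ((4 + 8)/2, (5 + 10)/2, (-10 + 0)/2)
  = (12/2, 15/2, -10/2)
  = (6, 7.5, -5)

(6, 7.5, -5)


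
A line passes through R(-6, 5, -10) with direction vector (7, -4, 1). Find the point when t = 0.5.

P(t) = R + t·d
  = (-6 + 7·0.5, 5 + (-4)·0.5, -10 + 1·0.5)
  = (-6 + 3.5, 5 - 2, -10 + 0.5)
  = (-2.5, 3, -9.5)

(-2.5, 3, -9.5)


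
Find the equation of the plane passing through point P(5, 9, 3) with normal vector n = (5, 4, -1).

The plane through P with normal n = (a, b, c) satisfies n·(r - P) = 0,
i.e. ax + by + cz = a·x₀ + b·y₀ + c·z₀.
d = 5·5 + 4·9 + (-1)·3
  = 25 + 36 - 3
  = 58
Equation: 5x + 4y - z = 58

5x + 4y - z = 58


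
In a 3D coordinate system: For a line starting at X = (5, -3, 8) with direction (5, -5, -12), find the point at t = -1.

P(t) = X + t·d
  = (5 + 5·(-1), -3 + (-5)·(-1), 8 + (-12)·(-1))
  = (5 - 5, -3 + 5, 8 + 12)
  = (0, 2, 20)

(0, 2, 20)


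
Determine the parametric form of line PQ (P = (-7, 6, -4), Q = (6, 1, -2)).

Direction vector d = Q - P = (6 + 7, 1 - 6, -2 + 4) = (13, -5, 2)
Parametric form r = P + t·d:
x = -7 + 13t, y = 6 - 5t, z = -4 + 2t

x = -7 + 13t, y = 6 - 5t, z = -4 + 2t


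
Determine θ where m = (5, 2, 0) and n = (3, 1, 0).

m·n = 5·3 + 2·1 + 0·0 = 15 + 2 + 0 = 17
|m| = √(5² + 2² + 0²) = √29 ≈ 5.385
|n| = √(3² + 1² + 0²) = √10 ≈ 3.162
cos θ = (m·n)/(|m||n|) = 17/(5.385·3.162) ≈ 0.9983
θ = arccos(0.9983) ≈ 3.366°

3.366°


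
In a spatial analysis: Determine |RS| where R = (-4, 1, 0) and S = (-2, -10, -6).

d = √[(x₂-x₁)² + (y₂-y₁)² + (z₂-z₁)²]
  = √[2² + (-11)² + (-6)²]
  = √[4 + 121 + 36]
  = √161
  ≈ 12.69

12.69


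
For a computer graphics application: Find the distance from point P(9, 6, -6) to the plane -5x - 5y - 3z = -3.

distance = |a·x₀ + b·y₀ + c·z₀ - d| / √(a² + b² + c²)
  = |(-5)·9 + (-5)·6 + (-3)·(-6) - (-3)| / √((-5)² + (-5)² + (-3)²)
  = |-45 - 30 + 18 + 3| / √(25 + 25 + 9)
  = |-54| / √59
  = 54 / 7.681
  ≈ 7.03

7.03


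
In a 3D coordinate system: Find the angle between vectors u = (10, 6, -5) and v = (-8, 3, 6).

u·v = 10·(-8) + 6·3 + (-5)·6 = -80 + 18 - 30 = -92
|u| = √(10² + 6² + (-5)²) = √161 ≈ 12.69
|v| = √((-8)² + 3² + 6²) = √109 ≈ 10.44
cos θ = (u·v)/(|u||v|) = -92/(12.69·10.44) ≈ -0.6945
θ = arccos(-0.6945) ≈ 134°

134°


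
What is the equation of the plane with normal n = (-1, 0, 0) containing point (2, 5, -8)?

The plane through P with normal n = (a, b, c) satisfies n·(r - P) = 0,
i.e. ax + by + cz = a·x₀ + b·y₀ + c·z₀.
d = (-1)·2 + 0·5 + 0·(-8)
  = -2 + 0 + 0
  = -2
Equation: -x = -2

-x = -2


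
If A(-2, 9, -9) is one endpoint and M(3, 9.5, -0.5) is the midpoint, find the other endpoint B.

B = 2M - A
  = (2·3 - (-2), 2·9.5 - 9, 2·(-0.5) - (-9))
  = (6 + 2, 19 - 9, -1 + 9)
  = (8, 10, 8)

(8, 10, 8)


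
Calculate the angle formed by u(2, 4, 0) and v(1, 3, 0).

u·v = 2·1 + 4·3 + 0·0 = 2 + 12 + 0 = 14
|u| = √(2² + 4² + 0²) = √20 ≈ 4.472
|v| = √(1² + 3² + 0²) = √10 ≈ 3.162
cos θ = (u·v)/(|u||v|) = 14/(4.472·3.162) ≈ 0.9899
θ = arccos(0.9899) ≈ 8.13°

8.13°


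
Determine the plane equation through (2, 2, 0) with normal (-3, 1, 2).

The plane through P with normal n = (a, b, c) satisfies n·(r - P) = 0,
i.e. ax + by + cz = a·x₀ + b·y₀ + c·z₀.
d = (-3)·2 + 1·2 + 2·0
  = -6 + 2 + 0
  = -4
Equation: -3x + y + 2z = -4

-3x + y + 2z = -4


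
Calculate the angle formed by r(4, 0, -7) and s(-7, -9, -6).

r·s = 4·(-7) + 0·(-9) + (-7)·(-6) = -28 + 0 + 42 = 14
|r| = √(4² + 0² + (-7)²) = √65 ≈ 8.062
|s| = √((-7)² + (-9)² + (-6)²) = √166 ≈ 12.88
cos θ = (r·s)/(|r||s|) = 14/(8.062·12.88) ≈ 0.1348
θ = arccos(0.1348) ≈ 82.25°

82.25°


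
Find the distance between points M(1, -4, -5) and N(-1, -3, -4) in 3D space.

d = √[(x₂-x₁)² + (y₂-y₁)² + (z₂-z₁)²]
  = √[(-2)² + 1² + 1²]
  = √[4 + 1 + 1]
  = √6
  ≈ 2.449

2.449


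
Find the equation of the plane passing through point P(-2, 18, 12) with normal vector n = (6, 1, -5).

The plane through P with normal n = (a, b, c) satisfies n·(r - P) = 0,
i.e. ax + by + cz = a·x₀ + b·y₀ + c·z₀.
d = 6·(-2) + 1·18 + (-5)·12
  = -12 + 18 - 60
  = -54
Equation: 6x + y - 5z = -54

6x + y - 5z = -54


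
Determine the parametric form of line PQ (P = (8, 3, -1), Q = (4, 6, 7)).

Direction vector d = Q - P = (4 - 8, 6 - 3, 7 + 1) = (-4, 3, 8)
Parametric form r = P + t·d:
x = 8 - 4t, y = 3 + 3t, z = -1 + 8t

x = 8 - 4t, y = 3 + 3t, z = -1 + 8t


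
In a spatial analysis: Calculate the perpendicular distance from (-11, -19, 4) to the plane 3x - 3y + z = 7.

distance = |a·x₀ + b·y₀ + c·z₀ - d| / √(a² + b² + c²)
  = |3·(-11) + (-3)·(-19) + 1·4 - 7| / √(3² + (-3)² + 1²)
  = |-33 + 57 + 4 - 7| / √(9 + 9 + 1)
  = |21| / √19
  = 21 / 4.359
  ≈ 4.818

4.818


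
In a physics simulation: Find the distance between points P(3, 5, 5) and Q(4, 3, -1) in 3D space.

d = √[(x₂-x₁)² + (y₂-y₁)² + (z₂-z₁)²]
  = √[1² + (-2)² + (-6)²]
  = √[1 + 4 + 36]
  = √41
  ≈ 6.403

6.403


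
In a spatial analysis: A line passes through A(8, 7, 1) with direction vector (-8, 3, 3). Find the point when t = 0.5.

P(t) = A + t·d
  = (8 + (-8)·0.5, 7 + 3·0.5, 1 + 3·0.5)
  = (8 - 4, 7 + 1.5, 1 + 1.5)
  = (4, 8.5, 2.5)

(4, 8.5, 2.5)


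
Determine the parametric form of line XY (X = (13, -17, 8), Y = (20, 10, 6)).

Direction vector d = Y - X = (20 - 13, 10 + 17, 6 - 8) = (7, 27, -2)
Parametric form r = X + t·d:
x = 13 + 7t, y = -17 + 27t, z = 8 - 2t

x = 13 + 7t, y = -17 + 27t, z = 8 - 2t


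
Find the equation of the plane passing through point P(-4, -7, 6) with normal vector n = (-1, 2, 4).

The plane through P with normal n = (a, b, c) satisfies n·(r - P) = 0,
i.e. ax + by + cz = a·x₀ + b·y₀ + c·z₀.
d = (-1)·(-4) + 2·(-7) + 4·6
  = 4 - 14 + 24
  = 14
Equation: -x + 2y + 4z = 14

-x + 2y + 4z = 14


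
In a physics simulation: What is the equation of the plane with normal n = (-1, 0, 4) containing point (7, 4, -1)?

The plane through P with normal n = (a, b, c) satisfies n·(r - P) = 0,
i.e. ax + by + cz = a·x₀ + b·y₀ + c·z₀.
d = (-1)·7 + 0·4 + 4·(-1)
  = -7 + 0 - 4
  = -11
Equation: -x + 4z = -11

-x + 4z = -11


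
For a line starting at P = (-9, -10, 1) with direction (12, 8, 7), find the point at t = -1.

P(t) = P + t·d
  = (-9 + 12·(-1), -10 + 8·(-1), 1 + 7·(-1))
  = (-9 - 12, -10 - 8, 1 - 7)
  = (-21, -18, -6)

(-21, -18, -6)


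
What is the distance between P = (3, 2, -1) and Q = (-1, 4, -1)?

d = √[(x₂-x₁)² + (y₂-y₁)² + (z₂-z₁)²]
  = √[(-4)² + 2² + 0²]
  = √[16 + 4 + 0]
  = √20
  ≈ 4.472

4.472


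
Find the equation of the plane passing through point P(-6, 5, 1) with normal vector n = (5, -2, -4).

The plane through P with normal n = (a, b, c) satisfies n·(r - P) = 0,
i.e. ax + by + cz = a·x₀ + b·y₀ + c·z₀.
d = 5·(-6) + (-2)·5 + (-4)·1
  = -30 - 10 - 4
  = -44
Equation: 5x - 2y - 4z = -44

5x - 2y - 4z = -44


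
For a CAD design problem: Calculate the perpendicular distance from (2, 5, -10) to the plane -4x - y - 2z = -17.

distance = |a·x₀ + b·y₀ + c·z₀ - d| / √(a² + b² + c²)
  = |(-4)·2 + (-1)·5 + (-2)·(-10) - (-17)| / √((-4)² + (-1)² + (-2)²)
  = |-8 - 5 + 20 + 17| / √(16 + 1 + 4)
  = |24| / √21
  = 24 / 4.583
  ≈ 5.237

5.237


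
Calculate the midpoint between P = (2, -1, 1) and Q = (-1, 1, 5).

M = ((x₁+x₂)/2, (y₁+y₂)/2, (z₁+z₂)/2)
  = ((2 - 1)/2, (-1 + 1)/2, (1 + 5)/2)
  = (1/2, 0/2, 6/2)
  = (0.5, 0, 3)

(0.5, 0, 3)


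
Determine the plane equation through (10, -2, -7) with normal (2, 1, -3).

The plane through P with normal n = (a, b, c) satisfies n·(r - P) = 0,
i.e. ax + by + cz = a·x₀ + b·y₀ + c·z₀.
d = 2·10 + 1·(-2) + (-3)·(-7)
  = 20 - 2 + 21
  = 39
Equation: 2x + y - 3z = 39

2x + y - 3z = 39


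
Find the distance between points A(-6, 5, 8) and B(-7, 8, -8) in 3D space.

d = √[(x₂-x₁)² + (y₂-y₁)² + (z₂-z₁)²]
  = √[(-1)² + 3² + (-16)²]
  = √[1 + 9 + 256]
  = √266
  ≈ 16.31

16.31


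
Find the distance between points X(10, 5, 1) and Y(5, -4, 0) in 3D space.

d = √[(x₂-x₁)² + (y₂-y₁)² + (z₂-z₁)²]
  = √[(-5)² + (-9)² + (-1)²]
  = √[25 + 81 + 1]
  = √107
  ≈ 10.34

10.34


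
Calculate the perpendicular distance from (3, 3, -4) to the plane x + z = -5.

distance = |a·x₀ + b·y₀ + c·z₀ - d| / √(a² + b² + c²)
  = |1·3 + 0·3 + 1·(-4) - (-5)| / √(1² + 0² + 1²)
  = |3 + 0 - 4 + 5| / √(1 + 0 + 1)
  = |4| / √2
  = 4 / 1.414
  ≈ 2.828

2.828


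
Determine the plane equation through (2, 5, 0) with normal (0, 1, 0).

The plane through P with normal n = (a, b, c) satisfies n·(r - P) = 0,
i.e. ax + by + cz = a·x₀ + b·y₀ + c·z₀.
d = 0·2 + 1·5 + 0·0
  = 0 + 5 + 0
  = 5
Equation: y = 5

y = 5


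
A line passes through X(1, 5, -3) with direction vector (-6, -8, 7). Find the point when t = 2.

P(t) = X + t·d
  = (1 + (-6)·2, 5 + (-8)·2, -3 + 7·2)
  = (1 - 12, 5 - 16, -3 + 14)
  = (-11, -11, 11)

(-11, -11, 11)


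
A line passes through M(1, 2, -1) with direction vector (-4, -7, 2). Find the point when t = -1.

P(t) = M + t·d
  = (1 + (-4)·(-1), 2 + (-7)·(-1), -1 + 2·(-1))
  = (1 + 4, 2 + 7, -1 - 2)
  = (5, 9, -3)

(5, 9, -3)


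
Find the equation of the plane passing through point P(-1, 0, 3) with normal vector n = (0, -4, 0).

The plane through P with normal n = (a, b, c) satisfies n·(r - P) = 0,
i.e. ax + by + cz = a·x₀ + b·y₀ + c·z₀.
d = 0·(-1) + (-4)·0 + 0·3
  = 0 + 0 + 0
  = 0
Equation: -4y = 0

-4y = 0


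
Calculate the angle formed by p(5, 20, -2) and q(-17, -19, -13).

p·q = 5·(-17) + 20·(-19) + (-2)·(-13) = -85 - 380 + 26 = -439
|p| = √(5² + 20² + (-2)²) = √429 ≈ 20.71
|q| = √((-17)² + (-19)² + (-13)²) = √819 ≈ 28.62
cos θ = (p·q)/(|p||q|) = -439/(20.71·28.62) ≈ -0.7406
θ = arccos(-0.7406) ≈ 137.8°

137.8°


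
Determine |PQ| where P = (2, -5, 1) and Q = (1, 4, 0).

d = √[(x₂-x₁)² + (y₂-y₁)² + (z₂-z₁)²]
  = √[(-1)² + 9² + (-1)²]
  = √[1 + 81 + 1]
  = √83
  ≈ 9.11

9.11


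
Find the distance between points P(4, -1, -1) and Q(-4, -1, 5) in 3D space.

d = √[(x₂-x₁)² + (y₂-y₁)² + (z₂-z₁)²]
  = √[(-8)² + 0² + 6²]
  = √[64 + 0 + 36]
  = √100
  ≈ 10

10


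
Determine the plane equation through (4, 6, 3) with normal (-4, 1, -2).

The plane through P with normal n = (a, b, c) satisfies n·(r - P) = 0,
i.e. ax + by + cz = a·x₀ + b·y₀ + c·z₀.
d = (-4)·4 + 1·6 + (-2)·3
  = -16 + 6 - 6
  = -16
Equation: -4x + y - 2z = -16

-4x + y - 2z = -16


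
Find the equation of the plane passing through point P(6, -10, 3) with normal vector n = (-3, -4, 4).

The plane through P with normal n = (a, b, c) satisfies n·(r - P) = 0,
i.e. ax + by + cz = a·x₀ + b·y₀ + c·z₀.
d = (-3)·6 + (-4)·(-10) + 4·3
  = -18 + 40 + 12
  = 34
Equation: -3x - 4y + 4z = 34

-3x - 4y + 4z = 34


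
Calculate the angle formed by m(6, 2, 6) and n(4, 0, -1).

m·n = 6·4 + 2·0 + 6·(-1) = 24 + 0 - 6 = 18
|m| = √(6² + 2² + 6²) = √76 ≈ 8.718
|n| = √(4² + 0² + (-1)²) = √17 ≈ 4.123
cos θ = (m·n)/(|m||n|) = 18/(8.718·4.123) ≈ 0.5008
θ = arccos(0.5008) ≈ 59.95°

59.95°


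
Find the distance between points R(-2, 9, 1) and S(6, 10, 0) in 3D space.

d = √[(x₂-x₁)² + (y₂-y₁)² + (z₂-z₁)²]
  = √[8² + 1² + (-1)²]
  = √[64 + 1 + 1]
  = √66
  ≈ 8.124

8.124


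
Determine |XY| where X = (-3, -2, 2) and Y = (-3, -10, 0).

d = √[(x₂-x₁)² + (y₂-y₁)² + (z₂-z₁)²]
  = √[0² + (-8)² + (-2)²]
  = √[0 + 64 + 4]
  = √68
  ≈ 8.246

8.246


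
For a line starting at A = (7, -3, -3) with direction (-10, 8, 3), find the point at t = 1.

P(t) = A + t·d
  = (7 + (-10)·1, -3 + 8·1, -3 + 3·1)
  = (7 - 10, -3 + 8, -3 + 3)
  = (-3, 5, 0)

(-3, 5, 0)


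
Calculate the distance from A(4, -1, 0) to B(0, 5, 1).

d = √[(x₂-x₁)² + (y₂-y₁)² + (z₂-z₁)²]
  = √[(-4)² + 6² + 1²]
  = √[16 + 36 + 1]
  = √53
  ≈ 7.28

7.28


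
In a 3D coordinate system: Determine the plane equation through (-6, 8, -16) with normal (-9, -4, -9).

The plane through P with normal n = (a, b, c) satisfies n·(r - P) = 0,
i.e. ax + by + cz = a·x₀ + b·y₀ + c·z₀.
d = (-9)·(-6) + (-4)·8 + (-9)·(-16)
  = 54 - 32 + 144
  = 166
Equation: -9x - 4y - 9z = 166

-9x - 4y - 9z = 166


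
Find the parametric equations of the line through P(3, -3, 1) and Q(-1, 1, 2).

Direction vector d = Q - P = (-1 - 3, 1 + 3, 2 - 1) = (-4, 4, 1)
Parametric form r = P + t·d:
x = 3 - 4t, y = -3 + 4t, z = 1 + t

x = 3 - 4t, y = -3 + 4t, z = 1 + t


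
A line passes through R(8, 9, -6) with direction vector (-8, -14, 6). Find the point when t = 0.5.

P(t) = R + t·d
  = (8 + (-8)·0.5, 9 + (-14)·0.5, -6 + 6·0.5)
  = (8 - 4, 9 - 7, -6 + 3)
  = (4, 2, -3)

(4, 2, -3)


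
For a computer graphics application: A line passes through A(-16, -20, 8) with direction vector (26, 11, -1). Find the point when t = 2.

P(t) = A + t·d
  = (-16 + 26·2, -20 + 11·2, 8 + (-1)·2)
  = (-16 + 52, -20 + 22, 8 - 2)
  = (36, 2, 6)

(36, 2, 6)


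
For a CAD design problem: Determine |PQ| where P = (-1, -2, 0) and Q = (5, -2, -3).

d = √[(x₂-x₁)² + (y₂-y₁)² + (z₂-z₁)²]
  = √[6² + 0² + (-3)²]
  = √[36 + 0 + 9]
  = √45
  ≈ 6.708

6.708


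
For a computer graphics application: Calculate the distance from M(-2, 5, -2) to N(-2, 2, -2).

d = √[(x₂-x₁)² + (y₂-y₁)² + (z₂-z₁)²]
  = √[0² + (-3)² + 0²]
  = √[0 + 9 + 0]
  = √9
  ≈ 3

3


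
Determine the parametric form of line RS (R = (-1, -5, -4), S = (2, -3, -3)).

Direction vector d = S - R = (2 + 1, -3 + 5, -3 + 4) = (3, 2, 1)
Parametric form r = R + t·d:
x = -1 + 3t, y = -5 + 2t, z = -4 + t

x = -1 + 3t, y = -5 + 2t, z = -4 + t


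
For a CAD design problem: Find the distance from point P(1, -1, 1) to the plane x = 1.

distance = |a·x₀ + b·y₀ + c·z₀ - d| / √(a² + b² + c²)
  = |1·1 + 0·(-1) + 0·1 - 1| / √(1² + 0² + 0²)
  = |1 + 0 + 0 - 1| / √(1 + 0 + 0)
  = |0| / √1
  = 0 / 1
  ≈ 0

0


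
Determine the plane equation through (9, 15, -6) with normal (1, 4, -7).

The plane through P with normal n = (a, b, c) satisfies n·(r - P) = 0,
i.e. ax + by + cz = a·x₀ + b·y₀ + c·z₀.
d = 1·9 + 4·15 + (-7)·(-6)
  = 9 + 60 + 42
  = 111
Equation: x + 4y - 7z = 111

x + 4y - 7z = 111


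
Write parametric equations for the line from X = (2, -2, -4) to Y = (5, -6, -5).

Direction vector d = Y - X = (5 - 2, -6 + 2, -5 + 4) = (3, -4, -1)
Parametric form r = X + t·d:
x = 2 + 3t, y = -2 - 4t, z = -4 - t

x = 2 + 3t, y = -2 - 4t, z = -4 - t


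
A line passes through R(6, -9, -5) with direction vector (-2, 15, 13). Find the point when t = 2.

P(t) = R + t·d
  = (6 + (-2)·2, -9 + 15·2, -5 + 13·2)
  = (6 - 4, -9 + 30, -5 + 26)
  = (2, 21, 21)

(2, 21, 21)


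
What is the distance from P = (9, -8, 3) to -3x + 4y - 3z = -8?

distance = |a·x₀ + b·y₀ + c·z₀ - d| / √(a² + b² + c²)
  = |(-3)·9 + 4·(-8) + (-3)·3 - (-8)| / √((-3)² + 4² + (-3)²)
  = |-27 - 32 - 9 + 8| / √(9 + 16 + 9)
  = |-60| / √34
  = 60 / 5.831
  ≈ 10.29

10.29


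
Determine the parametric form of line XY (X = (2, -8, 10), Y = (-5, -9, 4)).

Direction vector d = Y - X = (-5 - 2, -9 + 8, 4 - 10) = (-7, -1, -6)
Parametric form r = X + t·d:
x = 2 - 7t, y = -8 - t, z = 10 - 6t

x = 2 - 7t, y = -8 - t, z = 10 - 6t


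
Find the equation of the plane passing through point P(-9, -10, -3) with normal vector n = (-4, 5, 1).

The plane through P with normal n = (a, b, c) satisfies n·(r - P) = 0,
i.e. ax + by + cz = a·x₀ + b·y₀ + c·z₀.
d = (-4)·(-9) + 5·(-10) + 1·(-3)
  = 36 - 50 - 3
  = -17
Equation: -4x + 5y + z = -17

-4x + 5y + z = -17


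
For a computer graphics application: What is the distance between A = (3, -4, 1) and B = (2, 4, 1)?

d = √[(x₂-x₁)² + (y₂-y₁)² + (z₂-z₁)²]
  = √[(-1)² + 8² + 0²]
  = √[1 + 64 + 0]
  = √65
  ≈ 8.062

8.062


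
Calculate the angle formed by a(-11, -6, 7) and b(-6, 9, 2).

a·b = (-11)·(-6) + (-6)·9 + 7·2 = 66 - 54 + 14 = 26
|a| = √((-11)² + (-6)² + 7²) = √206 ≈ 14.35
|b| = √((-6)² + 9² + 2²) = √121 ≈ 11
cos θ = (a·b)/(|a||b|) = 26/(14.35·11) ≈ 0.1647
θ = arccos(0.1647) ≈ 80.52°

80.52°


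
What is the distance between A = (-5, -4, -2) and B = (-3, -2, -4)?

d = √[(x₂-x₁)² + (y₂-y₁)² + (z₂-z₁)²]
  = √[2² + 2² + (-2)²]
  = √[4 + 4 + 4]
  = √12
  ≈ 3.464

3.464


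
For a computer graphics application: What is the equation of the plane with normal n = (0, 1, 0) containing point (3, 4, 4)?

The plane through P with normal n = (a, b, c) satisfies n·(r - P) = 0,
i.e. ax + by + cz = a·x₀ + b·y₀ + c·z₀.
d = 0·3 + 1·4 + 0·4
  = 0 + 4 + 0
  = 4
Equation: y = 4

y = 4


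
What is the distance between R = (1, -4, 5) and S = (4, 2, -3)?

d = √[(x₂-x₁)² + (y₂-y₁)² + (z₂-z₁)²]
  = √[3² + 6² + (-8)²]
  = √[9 + 36 + 64]
  = √109
  ≈ 10.44

10.44


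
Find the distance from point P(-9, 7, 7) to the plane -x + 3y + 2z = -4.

distance = |a·x₀ + b·y₀ + c·z₀ - d| / √(a² + b² + c²)
  = |(-1)·(-9) + 3·7 + 2·7 - (-4)| / √((-1)² + 3² + 2²)
  = |9 + 21 + 14 + 4| / √(1 + 9 + 4)
  = |48| / √14
  = 48 / 3.742
  ≈ 12.83

12.83


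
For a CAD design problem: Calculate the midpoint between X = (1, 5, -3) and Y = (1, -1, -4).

M = ((x₁+x₂)/2, (y₁+y₂)/2, (z₁+z₂)/2)
  = ((1 + 1)/2, (5 - 1)/2, (-3 - 4)/2)
  = (2/2, 4/2, -7/2)
  = (1, 2, -3.5)

(1, 2, -3.5)


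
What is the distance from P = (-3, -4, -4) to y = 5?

distance = |a·x₀ + b·y₀ + c·z₀ - d| / √(a² + b² + c²)
  = |0·(-3) + 1·(-4) + 0·(-4) - 5| / √(0² + 1² + 0²)
  = |0 - 4 + 0 - 5| / √(0 + 1 + 0)
  = |-9| / √1
  = 9 / 1
  ≈ 9

9


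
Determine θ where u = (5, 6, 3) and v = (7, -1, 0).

u·v = 5·7 + 6·(-1) + 3·0 = 35 - 6 + 0 = 29
|u| = √(5² + 6² + 3²) = √70 ≈ 8.367
|v| = √(7² + (-1)² + 0²) = √50 ≈ 7.071
cos θ = (u·v)/(|u||v|) = 29/(8.367·7.071) ≈ 0.4902
θ = arccos(0.4902) ≈ 60.65°

60.65°


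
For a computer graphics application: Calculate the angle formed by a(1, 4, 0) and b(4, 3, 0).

a·b = 1·4 + 4·3 + 0·0 = 4 + 12 + 0 = 16
|a| = √(1² + 4² + 0²) = √17 ≈ 4.123
|b| = √(4² + 3² + 0²) = √25 ≈ 5
cos θ = (a·b)/(|a||b|) = 16/(4.123·5) ≈ 0.7761
θ = arccos(0.7761) ≈ 39.09°

39.09°


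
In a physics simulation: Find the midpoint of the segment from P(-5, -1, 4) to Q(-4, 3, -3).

M = ((x₁+x₂)/2, (y₁+y₂)/2, (z₁+z₂)/2)
  = ((-5 - 4)/2, (-1 + 3)/2, (4 - 3)/2)
  = (-9/2, 2/2, 1/2)
  = (-4.5, 1, 0.5)

(-4.5, 1, 0.5)


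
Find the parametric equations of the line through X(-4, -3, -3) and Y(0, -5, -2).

Direction vector d = Y - X = (0 + 4, -5 + 3, -2 + 3) = (4, -2, 1)
Parametric form r = X + t·d:
x = -4 + 4t, y = -3 - 2t, z = -3 + t

x = -4 + 4t, y = -3 - 2t, z = -3 + t


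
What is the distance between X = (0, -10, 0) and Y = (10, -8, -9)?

d = √[(x₂-x₁)² + (y₂-y₁)² + (z₂-z₁)²]
  = √[10² + 2² + (-9)²]
  = √[100 + 4 + 81]
  = √185
  ≈ 13.6

13.6


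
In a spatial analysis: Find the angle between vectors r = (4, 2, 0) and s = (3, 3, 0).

r·s = 4·3 + 2·3 + 0·0 = 12 + 6 + 0 = 18
|r| = √(4² + 2² + 0²) = √20 ≈ 4.472
|s| = √(3² + 3² + 0²) = √18 ≈ 4.243
cos θ = (r·s)/(|r||s|) = 18/(4.472·4.243) ≈ 0.9487
θ = arccos(0.9487) ≈ 18.43°

18.43°


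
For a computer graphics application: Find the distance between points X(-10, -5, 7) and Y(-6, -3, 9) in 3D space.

d = √[(x₂-x₁)² + (y₂-y₁)² + (z₂-z₁)²]
  = √[4² + 2² + 2²]
  = √[16 + 4 + 4]
  = √24
  ≈ 4.899

4.899


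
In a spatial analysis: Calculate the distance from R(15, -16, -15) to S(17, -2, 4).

d = √[(x₂-x₁)² + (y₂-y₁)² + (z₂-z₁)²]
  = √[2² + 14² + 19²]
  = √[4 + 196 + 361]
  = √561
  ≈ 23.69

23.69


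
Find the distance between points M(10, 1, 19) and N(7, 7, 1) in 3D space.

d = √[(x₂-x₁)² + (y₂-y₁)² + (z₂-z₁)²]
  = √[(-3)² + 6² + (-18)²]
  = √[9 + 36 + 324]
  = √369
  ≈ 19.21

19.21


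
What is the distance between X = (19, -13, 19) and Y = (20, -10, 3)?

d = √[(x₂-x₁)² + (y₂-y₁)² + (z₂-z₁)²]
  = √[1² + 3² + (-16)²]
  = √[1 + 9 + 256]
  = √266
  ≈ 16.31

16.31


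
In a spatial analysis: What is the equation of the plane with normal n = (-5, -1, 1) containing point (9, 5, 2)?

The plane through P with normal n = (a, b, c) satisfies n·(r - P) = 0,
i.e. ax + by + cz = a·x₀ + b·y₀ + c·z₀.
d = (-5)·9 + (-1)·5 + 1·2
  = -45 - 5 + 2
  = -48
Equation: -5x - y + z = -48

-5x - y + z = -48


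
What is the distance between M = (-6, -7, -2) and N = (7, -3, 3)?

d = √[(x₂-x₁)² + (y₂-y₁)² + (z₂-z₁)²]
  = √[13² + 4² + 5²]
  = √[169 + 16 + 25]
  = √210
  ≈ 14.49

14.49


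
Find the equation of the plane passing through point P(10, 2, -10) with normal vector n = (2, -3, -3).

The plane through P with normal n = (a, b, c) satisfies n·(r - P) = 0,
i.e. ax + by + cz = a·x₀ + b·y₀ + c·z₀.
d = 2·10 + (-3)·2 + (-3)·(-10)
  = 20 - 6 + 30
  = 44
Equation: 2x - 3y - 3z = 44

2x - 3y - 3z = 44


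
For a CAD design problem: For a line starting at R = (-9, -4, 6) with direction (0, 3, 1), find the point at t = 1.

P(t) = R + t·d
  = (-9 + 0·1, -4 + 3·1, 6 + 1·1)
  = (-9 + 0, -4 + 3, 6 + 1)
  = (-9, -1, 7)

(-9, -1, 7)


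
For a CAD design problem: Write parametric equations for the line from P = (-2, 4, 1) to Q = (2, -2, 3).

Direction vector d = Q - P = (2 + 2, -2 - 4, 3 - 1) = (4, -6, 2)
Parametric form r = P + t·d:
x = -2 + 4t, y = 4 - 6t, z = 1 + 2t

x = -2 + 4t, y = 4 - 6t, z = 1 + 2t


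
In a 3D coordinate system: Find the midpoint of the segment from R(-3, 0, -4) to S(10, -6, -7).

M = ((x₁+x₂)/2, (y₁+y₂)/2, (z₁+z₂)/2)
  = ((-3 + 10)/2, (0 - 6)/2, (-4 - 7)/2)
  = (7/2, -6/2, -11/2)
  = (3.5, -3, -5.5)

(3.5, -3, -5.5)


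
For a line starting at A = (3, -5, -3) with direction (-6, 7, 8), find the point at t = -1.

P(t) = A + t·d
  = (3 + (-6)·(-1), -5 + 7·(-1), -3 + 8·(-1))
  = (3 + 6, -5 - 7, -3 - 8)
  = (9, -12, -11)

(9, -12, -11)


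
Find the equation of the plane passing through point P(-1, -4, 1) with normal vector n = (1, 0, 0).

The plane through P with normal n = (a, b, c) satisfies n·(r - P) = 0,
i.e. ax + by + cz = a·x₀ + b·y₀ + c·z₀.
d = 1·(-1) + 0·(-4) + 0·1
  = -1 + 0 + 0
  = -1
Equation: x = -1

x = -1


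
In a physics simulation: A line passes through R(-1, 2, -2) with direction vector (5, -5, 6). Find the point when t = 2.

P(t) = R + t·d
  = (-1 + 5·2, 2 + (-5)·2, -2 + 6·2)
  = (-1 + 10, 2 - 10, -2 + 12)
  = (9, -8, 10)

(9, -8, 10)


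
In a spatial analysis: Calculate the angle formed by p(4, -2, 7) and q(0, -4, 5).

p·q = 4·0 + (-2)·(-4) + 7·5 = 0 + 8 + 35 = 43
|p| = √(4² + (-2)² + 7²) = √69 ≈ 8.307
|q| = √(0² + (-4)² + 5²) = √41 ≈ 6.403
cos θ = (p·q)/(|p||q|) = 43/(8.307·6.403) ≈ 0.8084
θ = arccos(0.8084) ≈ 36.06°

36.06°


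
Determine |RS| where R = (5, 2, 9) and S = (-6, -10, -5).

d = √[(x₂-x₁)² + (y₂-y₁)² + (z₂-z₁)²]
  = √[(-11)² + (-12)² + (-14)²]
  = √[121 + 144 + 196]
  = √461
  ≈ 21.47

21.47


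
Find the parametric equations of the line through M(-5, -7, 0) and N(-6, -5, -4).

Direction vector d = N - M = (-6 + 5, -5 + 7, -4 + 0) = (-1, 2, -4)
Parametric form r = M + t·d:
x = -5 - t, y = -7 + 2t, z = 0 - 4t

x = -5 - t, y = -7 + 2t, z = 0 - 4t


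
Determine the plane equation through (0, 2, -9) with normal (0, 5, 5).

The plane through P with normal n = (a, b, c) satisfies n·(r - P) = 0,
i.e. ax + by + cz = a·x₀ + b·y₀ + c·z₀.
d = 0·0 + 5·2 + 5·(-9)
  = 0 + 10 - 45
  = -35
Equation: 5y + 5z = -35

5y + 5z = -35


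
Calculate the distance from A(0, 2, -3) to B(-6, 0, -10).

d = √[(x₂-x₁)² + (y₂-y₁)² + (z₂-z₁)²]
  = √[(-6)² + (-2)² + (-7)²]
  = √[36 + 4 + 49]
  = √89
  ≈ 9.434

9.434


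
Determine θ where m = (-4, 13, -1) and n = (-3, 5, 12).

m·n = (-4)·(-3) + 13·5 + (-1)·12 = 12 + 65 - 12 = 65
|m| = √((-4)² + 13² + (-1)²) = √186 ≈ 13.64
|n| = √((-3)² + 5² + 12²) = √178 ≈ 13.34
cos θ = (m·n)/(|m||n|) = 65/(13.64·13.34) ≈ 0.3572
θ = arccos(0.3572) ≈ 69.07°

69.07°


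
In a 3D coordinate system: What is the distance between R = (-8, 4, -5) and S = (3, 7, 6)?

d = √[(x₂-x₁)² + (y₂-y₁)² + (z₂-z₁)²]
  = √[11² + 3² + 11²]
  = √[121 + 9 + 121]
  = √251
  ≈ 15.84

15.84


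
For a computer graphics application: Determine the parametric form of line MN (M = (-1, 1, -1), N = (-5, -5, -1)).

Direction vector d = N - M = (-5 + 1, -5 - 1, -1 + 1) = (-4, -6, 0)
Parametric form r = M + t·d:
x = -1 - 4t, y = 1 - 6t, z = -1

x = -1 - 4t, y = 1 - 6t, z = -1


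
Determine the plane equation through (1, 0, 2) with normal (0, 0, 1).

The plane through P with normal n = (a, b, c) satisfies n·(r - P) = 0,
i.e. ax + by + cz = a·x₀ + b·y₀ + c·z₀.
d = 0·1 + 0·0 + 1·2
  = 0 + 0 + 2
  = 2
Equation: z = 2

z = 2


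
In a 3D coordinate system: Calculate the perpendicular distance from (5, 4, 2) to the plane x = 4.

distance = |a·x₀ + b·y₀ + c·z₀ - d| / √(a² + b² + c²)
  = |1·5 + 0·4 + 0·2 - 4| / √(1² + 0² + 0²)
  = |5 + 0 + 0 - 4| / √(1 + 0 + 0)
  = |1| / √1
  = 1 / 1
  ≈ 1

1


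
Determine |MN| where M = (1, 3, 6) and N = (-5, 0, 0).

d = √[(x₂-x₁)² + (y₂-y₁)² + (z₂-z₁)²]
  = √[(-6)² + (-3)² + (-6)²]
  = √[36 + 9 + 36]
  = √81
  ≈ 9

9


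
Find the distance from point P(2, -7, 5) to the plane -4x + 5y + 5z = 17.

distance = |a·x₀ + b·y₀ + c·z₀ - d| / √(a² + b² + c²)
  = |(-4)·2 + 5·(-7) + 5·5 - 17| / √((-4)² + 5² + 5²)
  = |-8 - 35 + 25 - 17| / √(16 + 25 + 25)
  = |-35| / √66
  = 35 / 8.124
  ≈ 4.308

4.308


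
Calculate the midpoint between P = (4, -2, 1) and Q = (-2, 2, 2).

M = ((x₁+x₂)/2, (y₁+y₂)/2, (z₁+z₂)/2)
  = ((4 - 2)/2, (-2 + 2)/2, (1 + 2)/2)
  = (2/2, 0/2, 3/2)
  = (1, 0, 1.5)

(1, 0, 1.5)


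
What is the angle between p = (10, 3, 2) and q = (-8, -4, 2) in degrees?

p·q = 10·(-8) + 3·(-4) + 2·2 = -80 - 12 + 4 = -88
|p| = √(10² + 3² + 2²) = √113 ≈ 10.63
|q| = √((-8)² + (-4)² + 2²) = √84 ≈ 9.165
cos θ = (p·q)/(|p||q|) = -88/(10.63·9.165) ≈ -0.9032
θ = arccos(-0.9032) ≈ 154.6°

154.6°


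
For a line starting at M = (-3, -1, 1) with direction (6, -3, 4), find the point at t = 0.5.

P(t) = M + t·d
  = (-3 + 6·0.5, -1 + (-3)·0.5, 1 + 4·0.5)
  = (-3 + 3, -1 - 1.5, 1 + 2)
  = (0, -2.5, 3)

(0, -2.5, 3)


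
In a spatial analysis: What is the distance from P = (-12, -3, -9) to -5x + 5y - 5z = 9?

distance = |a·x₀ + b·y₀ + c·z₀ - d| / √(a² + b² + c²)
  = |(-5)·(-12) + 5·(-3) + (-5)·(-9) - 9| / √((-5)² + 5² + (-5)²)
  = |60 - 15 + 45 - 9| / √(25 + 25 + 25)
  = |81| / √75
  = 81 / 8.66
  ≈ 9.353

9.353


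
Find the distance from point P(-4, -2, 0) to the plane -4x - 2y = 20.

distance = |a·x₀ + b·y₀ + c·z₀ - d| / √(a² + b² + c²)
  = |(-4)·(-4) + (-2)·(-2) + 0·0 - 20| / √((-4)² + (-2)² + 0²)
  = |16 + 4 + 0 - 20| / √(16 + 4 + 0)
  = |0| / √20
  = 0 / 4.472
  ≈ 0

0


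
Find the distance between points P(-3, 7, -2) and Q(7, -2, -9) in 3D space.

d = √[(x₂-x₁)² + (y₂-y₁)² + (z₂-z₁)²]
  = √[10² + (-9)² + (-7)²]
  = √[100 + 81 + 49]
  = √230
  ≈ 15.17

15.17


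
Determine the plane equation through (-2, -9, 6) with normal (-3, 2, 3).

The plane through P with normal n = (a, b, c) satisfies n·(r - P) = 0,
i.e. ax + by + cz = a·x₀ + b·y₀ + c·z₀.
d = (-3)·(-2) + 2·(-9) + 3·6
  = 6 - 18 + 18
  = 6
Equation: -3x + 2y + 3z = 6

-3x + 2y + 3z = 6


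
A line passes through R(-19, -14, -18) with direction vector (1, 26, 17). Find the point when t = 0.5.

P(t) = R + t·d
  = (-19 + 1·0.5, -14 + 26·0.5, -18 + 17·0.5)
  = (-19 + 0.5, -14 + 13, -18 + 8.5)
  = (-18.5, -1, -9.5)

(-18.5, -1, -9.5)


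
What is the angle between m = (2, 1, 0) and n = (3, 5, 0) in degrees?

m·n = 2·3 + 1·5 + 0·0 = 6 + 5 + 0 = 11
|m| = √(2² + 1² + 0²) = √5 ≈ 2.236
|n| = √(3² + 5² + 0²) = √34 ≈ 5.831
cos θ = (m·n)/(|m||n|) = 11/(2.236·5.831) ≈ 0.8437
θ = arccos(0.8437) ≈ 32.47°

32.47°


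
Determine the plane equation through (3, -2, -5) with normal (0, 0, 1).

The plane through P with normal n = (a, b, c) satisfies n·(r - P) = 0,
i.e. ax + by + cz = a·x₀ + b·y₀ + c·z₀.
d = 0·3 + 0·(-2) + 1·(-5)
  = 0 + 0 - 5
  = -5
Equation: z = -5

z = -5


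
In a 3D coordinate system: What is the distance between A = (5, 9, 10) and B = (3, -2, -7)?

d = √[(x₂-x₁)² + (y₂-y₁)² + (z₂-z₁)²]
  = √[(-2)² + (-11)² + (-17)²]
  = √[4 + 121 + 289]
  = √414
  ≈ 20.35

20.35


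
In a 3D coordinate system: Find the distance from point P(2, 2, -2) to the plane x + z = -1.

distance = |a·x₀ + b·y₀ + c·z₀ - d| / √(a² + b² + c²)
  = |1·2 + 0·2 + 1·(-2) - (-1)| / √(1² + 0² + 1²)
  = |2 + 0 - 2 + 1| / √(1 + 0 + 1)
  = |1| / √2
  = 1 / 1.414
  ≈ 0.7071

0.7071


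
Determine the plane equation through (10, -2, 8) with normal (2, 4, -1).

The plane through P with normal n = (a, b, c) satisfies n·(r - P) = 0,
i.e. ax + by + cz = a·x₀ + b·y₀ + c·z₀.
d = 2·10 + 4·(-2) + (-1)·8
  = 20 - 8 - 8
  = 4
Equation: 2x + 4y - z = 4

2x + 4y - z = 4


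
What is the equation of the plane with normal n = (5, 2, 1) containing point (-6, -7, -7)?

The plane through P with normal n = (a, b, c) satisfies n·(r - P) = 0,
i.e. ax + by + cz = a·x₀ + b·y₀ + c·z₀.
d = 5·(-6) + 2·(-7) + 1·(-7)
  = -30 - 14 - 7
  = -51
Equation: 5x + 2y + z = -51

5x + 2y + z = -51


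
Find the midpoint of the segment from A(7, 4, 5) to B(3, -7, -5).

M = ((x₁+x₂)/2, (y₁+y₂)/2, (z₁+z₂)/2)
  = ((7 + 3)/2, (4 - 7)/2, (5 - 5)/2)
  = (10/2, -3/2, 0/2)
  = (5, -1.5, 0)

(5, -1.5, 0)


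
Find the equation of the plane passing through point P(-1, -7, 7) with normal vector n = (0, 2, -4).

The plane through P with normal n = (a, b, c) satisfies n·(r - P) = 0,
i.e. ax + by + cz = a·x₀ + b·y₀ + c·z₀.
d = 0·(-1) + 2·(-7) + (-4)·7
  = 0 - 14 - 28
  = -42
Equation: 2y - 4z = -42

2y - 4z = -42


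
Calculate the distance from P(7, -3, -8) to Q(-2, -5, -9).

d = √[(x₂-x₁)² + (y₂-y₁)² + (z₂-z₁)²]
  = √[(-9)² + (-2)² + (-1)²]
  = √[81 + 4 + 1]
  = √86
  ≈ 9.274

9.274


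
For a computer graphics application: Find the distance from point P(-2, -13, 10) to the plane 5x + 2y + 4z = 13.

distance = |a·x₀ + b·y₀ + c·z₀ - d| / √(a² + b² + c²)
  = |5·(-2) + 2·(-13) + 4·10 - 13| / √(5² + 2² + 4²)
  = |-10 - 26 + 40 - 13| / √(25 + 4 + 16)
  = |-9| / √45
  = 9 / 6.708
  ≈ 1.342

1.342


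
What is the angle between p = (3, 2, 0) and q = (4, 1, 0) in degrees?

p·q = 3·4 + 2·1 + 0·0 = 12 + 2 + 0 = 14
|p| = √(3² + 2² + 0²) = √13 ≈ 3.606
|q| = √(4² + 1² + 0²) = √17 ≈ 4.123
cos θ = (p·q)/(|p||q|) = 14/(3.606·4.123) ≈ 0.9417
θ = arccos(0.9417) ≈ 19.65°

19.65°


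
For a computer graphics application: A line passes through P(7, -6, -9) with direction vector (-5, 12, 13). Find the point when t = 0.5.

P(t) = P + t·d
  = (7 + (-5)·0.5, -6 + 12·0.5, -9 + 13·0.5)
  = (7 - 2.5, -6 + 6, -9 + 6.5)
  = (4.5, 0, -2.5)

(4.5, 0, -2.5)


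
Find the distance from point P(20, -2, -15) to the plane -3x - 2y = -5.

distance = |a·x₀ + b·y₀ + c·z₀ - d| / √(a² + b² + c²)
  = |(-3)·20 + (-2)·(-2) + 0·(-15) - (-5)| / √((-3)² + (-2)² + 0²)
  = |-60 + 4 + 0 + 5| / √(9 + 4 + 0)
  = |-51| / √13
  = 51 / 3.606
  ≈ 14.14

14.14


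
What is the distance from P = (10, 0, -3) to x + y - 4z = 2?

distance = |a·x₀ + b·y₀ + c·z₀ - d| / √(a² + b² + c²)
  = |1·10 + 1·0 + (-4)·(-3) - 2| / √(1² + 1² + (-4)²)
  = |10 + 0 + 12 - 2| / √(1 + 1 + 16)
  = |20| / √18
  = 20 / 4.243
  ≈ 4.714

4.714


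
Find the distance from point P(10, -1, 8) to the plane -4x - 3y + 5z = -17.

distance = |a·x₀ + b·y₀ + c·z₀ - d| / √(a² + b² + c²)
  = |(-4)·10 + (-3)·(-1) + 5·8 - (-17)| / √((-4)² + (-3)² + 5²)
  = |-40 + 3 + 40 + 17| / √(16 + 9 + 25)
  = |20| / √50
  = 20 / 7.071
  ≈ 2.828

2.828


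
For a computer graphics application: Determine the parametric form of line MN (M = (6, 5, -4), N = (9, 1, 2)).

Direction vector d = N - M = (9 - 6, 1 - 5, 2 + 4) = (3, -4, 6)
Parametric form r = M + t·d:
x = 6 + 3t, y = 5 - 4t, z = -4 + 6t

x = 6 + 3t, y = 5 - 4t, z = -4 + 6t


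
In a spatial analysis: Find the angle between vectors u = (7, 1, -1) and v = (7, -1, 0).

u·v = 7·7 + 1·(-1) + (-1)·0 = 49 - 1 + 0 = 48
|u| = √(7² + 1² + (-1)²) = √51 ≈ 7.141
|v| = √(7² + (-1)² + 0²) = √50 ≈ 7.071
cos θ = (u·v)/(|u||v|) = 48/(7.141·7.071) ≈ 0.9505
θ = arccos(0.9505) ≈ 18.1°

18.1°


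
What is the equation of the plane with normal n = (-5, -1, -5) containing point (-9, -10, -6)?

The plane through P with normal n = (a, b, c) satisfies n·(r - P) = 0,
i.e. ax + by + cz = a·x₀ + b·y₀ + c·z₀.
d = (-5)·(-9) + (-1)·(-10) + (-5)·(-6)
  = 45 + 10 + 30
  = 85
Equation: -5x - y - 5z = 85

-5x - y - 5z = 85


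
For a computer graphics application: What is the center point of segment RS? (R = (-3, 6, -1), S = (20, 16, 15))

M = ((x₁+x₂)/2, (y₁+y₂)/2, (z₁+z₂)/2)
  = ((-3 + 20)/2, (6 + 16)/2, (-1 + 15)/2)
  = (17/2, 22/2, 14/2)
  = (8.5, 11, 7)

(8.5, 11, 7)


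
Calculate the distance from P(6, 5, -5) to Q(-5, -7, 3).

d = √[(x₂-x₁)² + (y₂-y₁)² + (z₂-z₁)²]
  = √[(-11)² + (-12)² + 8²]
  = √[121 + 144 + 64]
  = √329
  ≈ 18.14

18.14


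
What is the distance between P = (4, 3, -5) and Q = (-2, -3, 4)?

d = √[(x₂-x₁)² + (y₂-y₁)² + (z₂-z₁)²]
  = √[(-6)² + (-6)² + 9²]
  = √[36 + 36 + 81]
  = √153
  ≈ 12.37

12.37


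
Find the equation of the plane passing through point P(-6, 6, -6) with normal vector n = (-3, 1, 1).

The plane through P with normal n = (a, b, c) satisfies n·(r - P) = 0,
i.e. ax + by + cz = a·x₀ + b·y₀ + c·z₀.
d = (-3)·(-6) + 1·6 + 1·(-6)
  = 18 + 6 - 6
  = 18
Equation: -3x + y + z = 18

-3x + y + z = 18


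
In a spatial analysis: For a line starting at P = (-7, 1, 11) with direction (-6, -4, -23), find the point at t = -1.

P(t) = P + t·d
  = (-7 + (-6)·(-1), 1 + (-4)·(-1), 11 + (-23)·(-1))
  = (-7 + 6, 1 + 4, 11 + 23)
  = (-1, 5, 34)

(-1, 5, 34)


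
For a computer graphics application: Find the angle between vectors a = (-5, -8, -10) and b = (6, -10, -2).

a·b = (-5)·6 + (-8)·(-10) + (-10)·(-2) = -30 + 80 + 20 = 70
|a| = √((-5)² + (-8)² + (-10)²) = √189 ≈ 13.75
|b| = √(6² + (-10)² + (-2)²) = √140 ≈ 11.83
cos θ = (a·b)/(|a||b|) = 70/(13.75·11.83) ≈ 0.4303
θ = arccos(0.4303) ≈ 64.51°

64.51°


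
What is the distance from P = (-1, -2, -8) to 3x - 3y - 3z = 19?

distance = |a·x₀ + b·y₀ + c·z₀ - d| / √(a² + b² + c²)
  = |3·(-1) + (-3)·(-2) + (-3)·(-8) - 19| / √(3² + (-3)² + (-3)²)
  = |-3 + 6 + 24 - 19| / √(9 + 9 + 9)
  = |8| / √27
  = 8 / 5.196
  ≈ 1.54

1.54


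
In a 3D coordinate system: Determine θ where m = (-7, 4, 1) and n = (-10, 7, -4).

m·n = (-7)·(-10) + 4·7 + 1·(-4) = 70 + 28 - 4 = 94
|m| = √((-7)² + 4² + 1²) = √66 ≈ 8.124
|n| = √((-10)² + 7² + (-4)²) = √165 ≈ 12.85
cos θ = (m·n)/(|m||n|) = 94/(8.124·12.85) ≈ 0.9008
θ = arccos(0.9008) ≈ 25.74°

25.74°


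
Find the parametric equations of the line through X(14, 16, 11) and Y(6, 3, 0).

Direction vector d = Y - X = (6 - 14, 3 - 16, 0 - 11) = (-8, -13, -11)
Parametric form r = X + t·d:
x = 14 - 8t, y = 16 - 13t, z = 11 - 11t

x = 14 - 8t, y = 16 - 13t, z = 11 - 11t


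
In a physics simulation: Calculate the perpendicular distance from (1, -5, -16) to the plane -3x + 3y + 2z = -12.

distance = |a·x₀ + b·y₀ + c·z₀ - d| / √(a² + b² + c²)
  = |(-3)·1 + 3·(-5) + 2·(-16) - (-12)| / √((-3)² + 3² + 2²)
  = |-3 - 15 - 32 + 12| / √(9 + 9 + 4)
  = |-38| / √22
  = 38 / 4.69
  ≈ 8.102

8.102


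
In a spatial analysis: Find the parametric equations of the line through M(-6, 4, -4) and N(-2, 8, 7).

Direction vector d = N - M = (-2 + 6, 8 - 4, 7 + 4) = (4, 4, 11)
Parametric form r = M + t·d:
x = -6 + 4t, y = 4 + 4t, z = -4 + 11t

x = -6 + 4t, y = 4 + 4t, z = -4 + 11t
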